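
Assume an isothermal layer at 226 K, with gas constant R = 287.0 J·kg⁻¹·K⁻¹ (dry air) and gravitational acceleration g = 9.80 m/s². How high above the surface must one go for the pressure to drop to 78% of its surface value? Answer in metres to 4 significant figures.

Scale height: H = RT/g = 287.0 × 226 / 9.80 = 6618.6 m.
Set P/P₀ = exp(−z/H) = 0.78, so z = −H ln(0.78).
−ln(0.78) = 0.24846; z = 6618.6 × 0.24846 = 1644.5 m.

z ≈ 1644 m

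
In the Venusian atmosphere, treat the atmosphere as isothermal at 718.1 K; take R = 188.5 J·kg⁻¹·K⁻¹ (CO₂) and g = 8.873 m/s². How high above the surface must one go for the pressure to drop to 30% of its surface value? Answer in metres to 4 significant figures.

Scale height: H = RT/g = 188.5 × 718.1 / 8.873 = 15255 m.
Set P/P₀ = exp(−z/H) = 0.3, so z = −H ln(0.3).
−ln(0.3) = 1.2040; z = 15255 × 1.2040 = 18367 m.

z ≈ 18370 m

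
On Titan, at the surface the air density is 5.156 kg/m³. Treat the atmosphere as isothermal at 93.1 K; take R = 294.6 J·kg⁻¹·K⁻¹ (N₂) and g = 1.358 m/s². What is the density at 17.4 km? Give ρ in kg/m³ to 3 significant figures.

Scale height: H = RT/g = 294.6 × 93.1 / 1.358 = 20197 m.
In an isothermal atmosphere, density decays like pressure: ρ = ρ₀ exp(−z/H).
z/H = 17400/20197 = 0.86151; exp(−0.86151) = 0.42252.
ρ = 5.156 × 0.42252 = 2.1785 kg/m³.

ρ ≈ 2.18 kg/m³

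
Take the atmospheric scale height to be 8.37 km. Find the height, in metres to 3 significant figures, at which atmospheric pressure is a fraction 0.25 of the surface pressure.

z ≈ 11600 m

Set P/P₀ = exp(−z/H) = 0.25, so z = −H ln(0.25).
−ln(0.25) = 1.3863; z = 8370.0 × 1.3863 = 11603 m.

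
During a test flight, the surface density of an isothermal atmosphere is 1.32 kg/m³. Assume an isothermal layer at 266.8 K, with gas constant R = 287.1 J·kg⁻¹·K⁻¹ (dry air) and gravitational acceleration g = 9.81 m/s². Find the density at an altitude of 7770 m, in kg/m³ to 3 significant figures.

ρ ≈ 0.488 kg/m³

Scale height: H = RT/g = 287.1 × 266.8 / 9.81 = 7808.2 m.
In an isothermal atmosphere, density decays like pressure: ρ = ρ₀ exp(−z/H).
z/H = 7770.0/7808.2 = 0.99511; exp(−0.99511) = 0.36968.
ρ = 1.32 × 0.36968 = 0.48798 kg/m³.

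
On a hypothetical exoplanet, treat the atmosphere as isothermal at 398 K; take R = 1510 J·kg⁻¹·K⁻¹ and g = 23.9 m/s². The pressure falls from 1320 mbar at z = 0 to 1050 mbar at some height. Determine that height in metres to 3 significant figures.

Scale height: H = RT/g = 1510 × 398 / 23.9 = 25146 m.
Invert the barometric formula: z = H ln(P₀/P).
P₀/P = 1320/1050 = 1.2571; ln(1.2571) = 0.22881.
z = 25146 × 0.22881 = 5753.7 m.

z ≈ 5750 m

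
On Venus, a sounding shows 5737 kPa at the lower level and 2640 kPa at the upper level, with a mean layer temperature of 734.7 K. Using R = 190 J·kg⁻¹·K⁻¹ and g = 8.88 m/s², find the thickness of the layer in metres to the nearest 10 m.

Δz ≈ 12200 m

Hypsometric equation: Δz = (R T̄/g) ln(P₁/P₂).
R T̄/g = 190 × 734.7 / 8.88 = 15720 m.
ln(5737/2640) = ln(2.1731) = 0.77615.
Δz = 15720 × 0.77615 = 12201 m.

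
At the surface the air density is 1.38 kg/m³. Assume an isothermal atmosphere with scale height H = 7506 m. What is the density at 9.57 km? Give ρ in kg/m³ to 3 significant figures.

In an isothermal atmosphere, density decays like pressure: ρ = ρ₀ exp(−z/H).
z/H = 9570.0/7506.0 = 1.2750; exp(−1.2750) = 0.27943.
ρ = 1.38 × 0.27943 = 0.38561 kg/m³.

ρ ≈ 0.386 kg/m³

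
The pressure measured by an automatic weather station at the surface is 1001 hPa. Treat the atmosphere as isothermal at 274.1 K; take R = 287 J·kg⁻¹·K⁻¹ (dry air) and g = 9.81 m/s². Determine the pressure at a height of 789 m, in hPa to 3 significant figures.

Scale height: H = RT/g = 287 × 274.1 / 9.81 = 8019.0 m.
Barometric formula: P = P₀ exp(−z/H).
z/H = 789.00/8019.0 = 0.098391; exp(−0.098391) = 0.90629.
P = 1001 × 0.90629 = 907.20 hPa.

P ≈ 907 hPa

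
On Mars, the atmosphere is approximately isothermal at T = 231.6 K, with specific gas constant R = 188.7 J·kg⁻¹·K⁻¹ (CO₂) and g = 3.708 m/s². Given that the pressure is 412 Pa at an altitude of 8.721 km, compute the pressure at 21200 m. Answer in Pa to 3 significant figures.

P ≈ 143 Pa

Scale height: H = RT/g = 188.7 × 231.6 / 3.708 = 11786 m.
Between two levels, P₂ = P₁ exp(−Δz/H) with Δz = z₂ − z₁.
Δz = 21200 − 8721.0 = 12479 m; Δz/H = 12479/11786 = 1.0588.
P₂ = 412 × exp(−1.0588) = 412 × 0.34687 = 142.91 Pa.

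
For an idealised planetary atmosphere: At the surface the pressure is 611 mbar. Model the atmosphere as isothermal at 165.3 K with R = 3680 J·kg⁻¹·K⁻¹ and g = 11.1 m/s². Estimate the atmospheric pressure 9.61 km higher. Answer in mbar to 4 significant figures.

P ≈ 512.7 mbar

Scale height: H = RT/g = 3680 × 165.3 / 11.1 = 54802 m.
Barometric formula: P = P₀ exp(−z/H).
z/H = 9610.0/54802 = 0.17536; exp(−0.17536) = 0.83915.
P = 611 × 0.83915 = 512.72 mbar.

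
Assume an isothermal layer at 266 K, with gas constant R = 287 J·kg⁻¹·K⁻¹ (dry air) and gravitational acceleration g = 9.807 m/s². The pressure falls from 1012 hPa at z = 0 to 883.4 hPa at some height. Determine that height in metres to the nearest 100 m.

z ≈ 1100 m

Scale height: H = RT/g = 287 × 266 / 9.807 = 7784.4 m.
Invert the barometric formula: z = H ln(P₀/P).
P₀/P = 1012/883.4 = 1.1456; ln(1.1456) = 0.13593.
z = 7784.4 × 0.13593 = 1058.1 m.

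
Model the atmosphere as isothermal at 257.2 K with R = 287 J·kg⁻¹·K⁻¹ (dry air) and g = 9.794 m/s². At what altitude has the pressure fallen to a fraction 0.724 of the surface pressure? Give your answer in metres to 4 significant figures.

Scale height: H = RT/g = 287 × 257.2 / 9.794 = 7536.9 m.
Set P/P₀ = exp(−z/H) = 0.724, so z = −H ln(0.724).
−ln(0.724) = 0.32296; z = 7536.9 × 0.32296 = 2434.1 m.

z ≈ 2434 m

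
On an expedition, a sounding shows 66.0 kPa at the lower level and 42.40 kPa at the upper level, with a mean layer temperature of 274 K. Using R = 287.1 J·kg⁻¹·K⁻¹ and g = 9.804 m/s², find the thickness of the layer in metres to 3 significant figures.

Hypsometric equation: Δz = (R T̄/g) ln(P₁/P₂).
R T̄/g = 287.1 × 274 / 9.804 = 8023.8 m.
ln(66.0/42.40) = ln(1.5566) = 0.44250.
Δz = 8023.8 × 0.44250 = 3550.5 m.

Δz ≈ 3550 m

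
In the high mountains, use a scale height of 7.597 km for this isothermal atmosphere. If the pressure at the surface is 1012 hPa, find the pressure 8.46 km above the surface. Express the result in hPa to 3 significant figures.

P ≈ 332 hPa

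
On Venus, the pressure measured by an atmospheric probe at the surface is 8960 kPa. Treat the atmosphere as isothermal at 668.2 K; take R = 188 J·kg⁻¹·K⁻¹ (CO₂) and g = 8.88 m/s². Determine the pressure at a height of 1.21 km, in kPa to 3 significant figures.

P ≈ 8230 kPa

Scale height: H = RT/g = 188 × 668.2 / 8.88 = 14147 m.
Barometric formula: P = P₀ exp(−z/H).
z/H = 1210.0/14147 = 0.085531; exp(−0.085531) = 0.91802.
P = 8960 × 0.91802 = 8225.5 kPa.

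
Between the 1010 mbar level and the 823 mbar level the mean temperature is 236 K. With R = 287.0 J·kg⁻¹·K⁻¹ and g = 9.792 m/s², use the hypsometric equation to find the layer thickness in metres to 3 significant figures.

Δz ≈ 1420 m

Hypsometric equation: Δz = (R T̄/g) ln(P₁/P₂).
R T̄/g = 287.0 × 236 / 9.792 = 6917.1 m.
ln(1010/823) = ln(1.2272) = 0.20474.
Δz = 6917.1 × 0.20474 = 1416.2 m.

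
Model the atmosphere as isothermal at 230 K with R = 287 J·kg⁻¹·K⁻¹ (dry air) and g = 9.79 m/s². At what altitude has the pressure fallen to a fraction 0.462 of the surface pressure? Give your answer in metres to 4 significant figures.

z ≈ 5207 m

Scale height: H = RT/g = 287 × 230 / 9.79 = 6742.6 m.
Set P/P₀ = exp(−z/H) = 0.462, so z = −H ln(0.462).
−ln(0.462) = 0.77219; z = 6742.6 × 0.77219 = 5206.6 m.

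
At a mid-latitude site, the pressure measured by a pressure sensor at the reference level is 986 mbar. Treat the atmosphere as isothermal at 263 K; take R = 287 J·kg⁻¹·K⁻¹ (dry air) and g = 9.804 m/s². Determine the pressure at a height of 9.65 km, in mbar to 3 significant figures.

P ≈ 282 mbar

Scale height: H = RT/g = 287 × 263 / 9.804 = 7699.0 m.
Barometric formula: P = P₀ exp(−z/H).
z/H = 9650.0/7699.0 = 1.2534; exp(−1.2534) = 0.28553.
P = 986 × 0.28553 = 281.53 mbar.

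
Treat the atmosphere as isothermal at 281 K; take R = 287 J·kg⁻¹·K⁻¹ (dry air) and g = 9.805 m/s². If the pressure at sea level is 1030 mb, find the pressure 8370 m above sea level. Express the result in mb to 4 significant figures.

P ≈ 372.3 mb

Scale height: H = RT/g = 287 × 281 / 9.805 = 8225.1 m.
Barometric formula: P = P₀ exp(−z/H).
z/H = 8370.0/8225.1 = 1.0176; exp(−1.0176) = 0.36146.
P = 1030 × 0.36146 = 372.30 mb.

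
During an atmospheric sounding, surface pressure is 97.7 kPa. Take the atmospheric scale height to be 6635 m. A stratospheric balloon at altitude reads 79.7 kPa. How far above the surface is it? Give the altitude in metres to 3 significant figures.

z ≈ 1350 m

Invert the barometric formula: z = H ln(P₀/P).
P₀/P = 97.7/79.7 = 1.2258; ln(1.2258) = 0.20359.
z = 6635.0 × 0.20359 = 1350.8 m.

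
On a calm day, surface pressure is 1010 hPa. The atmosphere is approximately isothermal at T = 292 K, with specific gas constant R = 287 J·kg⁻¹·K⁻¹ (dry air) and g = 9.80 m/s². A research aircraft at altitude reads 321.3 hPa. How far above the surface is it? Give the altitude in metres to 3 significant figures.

z ≈ 9790 m

Scale height: H = RT/g = 287 × 292 / 9.80 = 8551.4 m.
Invert the barometric formula: z = H ln(P₀/P).
P₀/P = 1010/321.3 = 3.1435; ln(3.1435) = 1.1453.
z = 8551.4 × 1.1453 = 9793.9 m.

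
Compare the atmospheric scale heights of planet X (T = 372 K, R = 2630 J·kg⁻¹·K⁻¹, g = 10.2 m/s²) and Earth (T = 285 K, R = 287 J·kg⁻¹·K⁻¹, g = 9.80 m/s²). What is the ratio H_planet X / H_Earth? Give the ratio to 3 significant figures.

H_planet X/H_Earth ≈ 11.5

H = RT/g for each body.
H_planet X = 2630 × 372 / 10.2 = 95918 m.
H_Earth = 287 × 285 / 9.80 = 8346.4 m.
H_planet X/H_Earth = 95918/8346.4 = 11.492.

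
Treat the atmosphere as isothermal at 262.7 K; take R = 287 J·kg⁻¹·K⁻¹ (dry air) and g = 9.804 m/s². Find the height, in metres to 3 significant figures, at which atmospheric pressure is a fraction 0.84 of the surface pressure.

Scale height: H = RT/g = 287 × 262.7 / 9.804 = 7690.2 m.
Set P/P₀ = exp(−z/H) = 0.84, so z = −H ln(0.84).
−ln(0.84) = 0.17435; z = 7690.2 × 0.17435 = 1340.8 m.

z ≈ 1340 m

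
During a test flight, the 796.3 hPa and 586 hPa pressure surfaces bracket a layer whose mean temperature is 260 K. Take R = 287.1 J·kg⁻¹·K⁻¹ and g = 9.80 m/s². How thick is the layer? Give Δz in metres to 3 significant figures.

Δz ≈ 2340 m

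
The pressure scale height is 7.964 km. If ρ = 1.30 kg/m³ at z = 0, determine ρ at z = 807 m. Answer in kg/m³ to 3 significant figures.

ρ ≈ 1.17 kg/m³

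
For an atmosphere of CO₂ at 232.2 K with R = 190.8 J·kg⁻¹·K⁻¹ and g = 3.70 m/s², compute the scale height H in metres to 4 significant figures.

The scale height of an isothermal atmosphere is H = RT/g.
H = 190.8 × 232.2 / 3.70 = 44304/3.70 = 11974 m.

H ≈ 11970 m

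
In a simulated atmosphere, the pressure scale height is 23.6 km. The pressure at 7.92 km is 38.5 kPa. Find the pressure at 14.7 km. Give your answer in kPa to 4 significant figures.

P ≈ 28.89 kPa

Between two levels, P₂ = P₁ exp(−Δz/H) with Δz = z₂ − z₁.
Δz = 14700 − 7920.0 = 6780.0 m; Δz/H = 6780.0/23600 = 0.28729.
P₂ = 38.5 × exp(−0.28729) = 38.5 × 0.75029 = 28.886 kPa.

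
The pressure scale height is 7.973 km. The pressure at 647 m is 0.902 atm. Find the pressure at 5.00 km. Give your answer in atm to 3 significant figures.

P ≈ 0.523 atm

Between two levels, P₂ = P₁ exp(−Δz/H) with Δz = z₂ − z₁.
Δz = 5000.0 − 647.00 = 4353.0 m; Δz/H = 4353.0/7973.0 = 0.54597.
P₂ = 0.902 × exp(−0.54597) = 0.902 × 0.57928 = 0.52251 atm.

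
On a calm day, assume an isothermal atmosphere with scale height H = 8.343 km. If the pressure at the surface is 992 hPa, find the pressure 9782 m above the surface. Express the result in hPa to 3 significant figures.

P ≈ 307 hPa

Barometric formula: P = P₀ exp(−z/H).
z/H = 9782.0/8343.0 = 1.1725; exp(−1.1725) = 0.30959.
P = 992 × 0.30959 = 307.11 hPa.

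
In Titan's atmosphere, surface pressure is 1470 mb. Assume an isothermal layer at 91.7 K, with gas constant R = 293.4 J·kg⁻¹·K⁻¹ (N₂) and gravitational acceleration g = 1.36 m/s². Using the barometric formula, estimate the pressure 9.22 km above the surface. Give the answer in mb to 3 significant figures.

P ≈ 922 mb

Scale height: H = RT/g = 293.4 × 91.7 / 1.36 = 19783 m.
Barometric formula: P = P₀ exp(−z/H).
z/H = 9220.0/19783 = 0.46606; exp(−0.46606) = 0.62747.
P = 1470 × 0.62747 = 922.38 mb.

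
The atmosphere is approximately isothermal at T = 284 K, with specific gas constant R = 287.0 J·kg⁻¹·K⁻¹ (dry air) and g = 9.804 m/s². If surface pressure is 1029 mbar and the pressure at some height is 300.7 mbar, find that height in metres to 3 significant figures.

z ≈ 10200 m

Scale height: H = RT/g = 287.0 × 284 / 9.804 = 8313.7 m.
Invert the barometric formula: z = H ln(P₀/P).
P₀/P = 1029/300.7 = 3.4220; ln(3.4220) = 1.2302.
z = 8313.7 × 1.2302 = 10228 m.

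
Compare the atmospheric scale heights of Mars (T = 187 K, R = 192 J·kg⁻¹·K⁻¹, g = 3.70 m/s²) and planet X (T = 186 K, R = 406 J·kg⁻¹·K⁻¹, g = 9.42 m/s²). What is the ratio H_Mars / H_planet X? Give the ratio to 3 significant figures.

H_Mars/H_planet X ≈ 1.21

H = RT/g for each body.
H_Mars = 192 × 187 / 3.70 = 9703.8 m.
H_planet X = 406 × 186 / 9.42 = 8016.6 m.
H_Mars/H_planet X = 9703.8/8016.6 = 1.2105.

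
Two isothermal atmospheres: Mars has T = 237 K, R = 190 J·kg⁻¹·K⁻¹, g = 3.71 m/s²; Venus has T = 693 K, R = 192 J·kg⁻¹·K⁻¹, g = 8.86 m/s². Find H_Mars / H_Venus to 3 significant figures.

H_Mars/H_Venus ≈ 0.808

H = RT/g for each body.
H_Mars = 190 × 237 / 3.71 = 12137 m.
H_Venus = 192 × 693 / 8.86 = 15018 m.
H_Mars/H_Venus = 12137/15018 = 0.80816.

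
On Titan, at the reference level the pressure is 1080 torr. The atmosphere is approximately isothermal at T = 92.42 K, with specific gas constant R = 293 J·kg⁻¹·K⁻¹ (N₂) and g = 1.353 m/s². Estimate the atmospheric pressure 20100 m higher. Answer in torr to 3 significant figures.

P ≈ 396 torr

Scale height: H = RT/g = 293 × 92.42 / 1.353 = 20014 m.
Barometric formula: P = P₀ exp(−z/H).
z/H = 20100/20014 = 1.0043; exp(−1.0043) = 0.36630.
P = 1080 × 0.36630 = 395.60 torr.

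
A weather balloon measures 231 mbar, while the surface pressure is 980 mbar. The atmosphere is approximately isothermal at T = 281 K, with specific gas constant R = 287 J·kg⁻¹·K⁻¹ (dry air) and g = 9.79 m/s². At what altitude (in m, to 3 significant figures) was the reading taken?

z ≈ 11900 m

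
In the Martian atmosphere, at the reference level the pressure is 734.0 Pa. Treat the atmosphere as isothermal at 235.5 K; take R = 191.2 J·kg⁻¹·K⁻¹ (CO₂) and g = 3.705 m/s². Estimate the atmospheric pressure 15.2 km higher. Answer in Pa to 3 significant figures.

Scale height: H = RT/g = 191.2 × 235.5 / 3.705 = 12153 m.
Barometric formula: P = P₀ exp(−z/H).
z/H = 15200/12153 = 1.2507; exp(−1.2507) = 0.28630.
P = 734.0 × 0.28630 = 210.14 Pa.

P ≈ 210 Pa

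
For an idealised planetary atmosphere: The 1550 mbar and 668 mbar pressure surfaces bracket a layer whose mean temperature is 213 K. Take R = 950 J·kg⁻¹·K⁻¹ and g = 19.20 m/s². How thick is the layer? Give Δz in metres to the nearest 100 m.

Hypsometric equation: Δz = (R T̄/g) ln(P₁/P₂).
R T̄/g = 950 × 213 / 19.20 = 10539 m.
ln(1550/668) = ln(2.3204) = 0.84174.
Δz = 10539 × 0.84174 = 8871.1 m.

Δz ≈ 8900 m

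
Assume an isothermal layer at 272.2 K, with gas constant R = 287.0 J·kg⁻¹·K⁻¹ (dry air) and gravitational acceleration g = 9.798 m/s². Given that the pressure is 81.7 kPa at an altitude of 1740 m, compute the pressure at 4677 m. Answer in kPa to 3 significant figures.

P ≈ 56.5 kPa

Scale height: H = RT/g = 287.0 × 272.2 / 9.798 = 7973.2 m.
Between two levels, P₂ = P₁ exp(−Δz/H) with Δz = z₂ − z₁.
Δz = 4677.0 − 1740.0 = 2937.0 m; Δz/H = 2937.0/7973.2 = 0.36836.
P₂ = 81.7 × exp(−0.36836) = 81.7 × 0.69187 = 56.526 kPa.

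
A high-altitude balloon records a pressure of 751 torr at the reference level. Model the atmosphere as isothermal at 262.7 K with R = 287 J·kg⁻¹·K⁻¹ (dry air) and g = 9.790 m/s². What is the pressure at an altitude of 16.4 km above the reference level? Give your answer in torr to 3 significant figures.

P ≈ 89.3 torr

Scale height: H = RT/g = 287 × 262.7 / 9.790 = 7701.2 m.
Barometric formula: P = P₀ exp(−z/H).
z/H = 16400/7701.2 = 2.1295; exp(−2.1295) = 0.11890.
P = 751 × 0.11890 = 89.294 torr.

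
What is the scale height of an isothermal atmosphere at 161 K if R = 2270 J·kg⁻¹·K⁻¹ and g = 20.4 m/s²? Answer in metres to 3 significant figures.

H ≈ 17900 m

The scale height of an isothermal atmosphere is H = RT/g.
H = 2270 × 161 / 20.4 = 365470/20.4 = 17915 m.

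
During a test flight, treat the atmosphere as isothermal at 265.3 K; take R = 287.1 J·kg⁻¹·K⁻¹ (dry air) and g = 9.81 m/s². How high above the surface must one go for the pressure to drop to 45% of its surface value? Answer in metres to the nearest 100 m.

z ≈ 6200 m

Scale height: H = RT/g = 287.1 × 265.3 / 9.81 = 7764.3 m.
Set P/P₀ = exp(−z/H) = 0.45, so z = −H ln(0.45).
−ln(0.45) = 0.79851; z = 7764.3 × 0.79851 = 6199.9 m.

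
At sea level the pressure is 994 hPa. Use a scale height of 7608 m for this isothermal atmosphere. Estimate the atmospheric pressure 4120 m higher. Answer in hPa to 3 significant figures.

Barometric formula: P = P₀ exp(−z/H).
z/H = 4120.0/7608.0 = 0.54154; exp(−0.54154) = 0.58185.
P = 994 × 0.58185 = 578.36 hPa.

P ≈ 578 hPa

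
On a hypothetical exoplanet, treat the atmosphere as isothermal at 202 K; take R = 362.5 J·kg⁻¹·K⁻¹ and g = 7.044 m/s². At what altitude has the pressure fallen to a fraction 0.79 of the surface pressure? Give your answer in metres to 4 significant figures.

Scale height: H = RT/g = 362.5 × 202 / 7.044 = 10395 m.
Set P/P₀ = exp(−z/H) = 0.79, so z = −H ln(0.79).
−ln(0.79) = 0.23572; z = 10395 × 0.23572 = 2450.3 m.

z ≈ 2450 m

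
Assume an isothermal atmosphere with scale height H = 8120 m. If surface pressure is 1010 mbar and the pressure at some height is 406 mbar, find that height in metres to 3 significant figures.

Invert the barometric formula: z = H ln(P₀/P).
P₀/P = 1010/406 = 2.4877; ln(2.4877) = 0.91136.
z = 8120.0 × 0.91136 = 7400.2 m.

z ≈ 7400 m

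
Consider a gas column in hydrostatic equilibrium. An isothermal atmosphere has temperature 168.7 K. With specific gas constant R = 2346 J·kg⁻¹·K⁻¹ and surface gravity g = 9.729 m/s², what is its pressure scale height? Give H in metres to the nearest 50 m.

The scale height of an isothermal atmosphere is H = RT/g.
H = 2346 × 168.7 / 9.729 = 395770/9.729 = 40679 m.

H ≈ 40700 m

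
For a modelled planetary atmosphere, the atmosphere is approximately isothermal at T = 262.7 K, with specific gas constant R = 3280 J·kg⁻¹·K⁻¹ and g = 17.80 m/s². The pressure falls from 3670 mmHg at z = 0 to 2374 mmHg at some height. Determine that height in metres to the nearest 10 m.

z ≈ 21090 m

Scale height: H = RT/g = 3280 × 262.7 / 17.80 = 48408 m.
Invert the barometric formula: z = H ln(P₀/P).
P₀/P = 3670/2374 = 1.5459; ln(1.5459) = 0.43561.
z = 48408 × 0.43561 = 21087 m.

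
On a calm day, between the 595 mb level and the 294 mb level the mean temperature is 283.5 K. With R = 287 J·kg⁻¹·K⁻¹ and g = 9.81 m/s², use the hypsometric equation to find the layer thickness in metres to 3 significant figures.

Hypsometric equation: Δz = (R T̄/g) ln(P₁/P₂).
R T̄/g = 287 × 283.5 / 9.81 = 8294.0 m.
ln(595/294) = ln(2.0238) = 0.70498.
Δz = 8294.0 × 0.70498 = 5847.1 m.

Δz ≈ 5850 m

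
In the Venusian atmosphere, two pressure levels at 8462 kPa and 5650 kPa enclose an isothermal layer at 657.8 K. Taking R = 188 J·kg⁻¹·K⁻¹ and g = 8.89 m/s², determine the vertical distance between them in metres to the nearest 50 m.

Δz ≈ 5600 m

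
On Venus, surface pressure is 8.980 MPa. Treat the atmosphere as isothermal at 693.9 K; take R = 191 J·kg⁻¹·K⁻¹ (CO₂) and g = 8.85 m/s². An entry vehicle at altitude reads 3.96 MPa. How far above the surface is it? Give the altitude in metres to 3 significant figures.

Scale height: H = RT/g = 191 × 693.9 / 8.85 = 14976 m.
Invert the barometric formula: z = H ln(P₀/P).
P₀/P = 8.980/3.96 = 2.2677; ln(2.2677) = 0.81877.
z = 14976 × 0.81877 = 12262 m.

z ≈ 12300 m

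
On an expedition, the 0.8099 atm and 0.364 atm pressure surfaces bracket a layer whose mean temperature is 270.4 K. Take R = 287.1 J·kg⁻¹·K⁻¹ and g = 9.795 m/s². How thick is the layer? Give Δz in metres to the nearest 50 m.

Hypsometric equation: Δz = (R T̄/g) ln(P₁/P₂).
R T̄/g = 287.1 × 270.4 / 9.795 = 7925.7 m.
ln(0.8099/0.364) = ln(2.2250) = 0.79976.
Δz = 7925.7 × 0.79976 = 6338.7 m.

Δz ≈ 6350 m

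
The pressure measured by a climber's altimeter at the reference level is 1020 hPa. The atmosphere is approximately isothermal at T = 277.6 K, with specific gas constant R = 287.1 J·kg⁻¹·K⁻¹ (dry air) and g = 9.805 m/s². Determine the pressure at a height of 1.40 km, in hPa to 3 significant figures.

P ≈ 859 hPa

Scale height: H = RT/g = 287.1 × 277.6 / 9.805 = 8128.4 m.
Barometric formula: P = P₀ exp(−z/H).
z/H = 1400.0/8128.4 = 0.17224; exp(−0.17224) = 0.84178.
P = 1020 × 0.84178 = 858.62 hPa.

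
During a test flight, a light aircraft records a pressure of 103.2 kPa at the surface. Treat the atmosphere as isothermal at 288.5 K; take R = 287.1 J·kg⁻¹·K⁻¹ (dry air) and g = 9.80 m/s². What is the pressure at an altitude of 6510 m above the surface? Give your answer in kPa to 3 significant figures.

P ≈ 47.8 kPa

Scale height: H = RT/g = 287.1 × 288.5 / 9.80 = 8451.9 m.
Barometric formula: P = P₀ exp(−z/H).
z/H = 6510.0/8451.9 = 0.77024; exp(−0.77024) = 0.46290.
P = 103.2 × 0.46290 = 47.771 kPa.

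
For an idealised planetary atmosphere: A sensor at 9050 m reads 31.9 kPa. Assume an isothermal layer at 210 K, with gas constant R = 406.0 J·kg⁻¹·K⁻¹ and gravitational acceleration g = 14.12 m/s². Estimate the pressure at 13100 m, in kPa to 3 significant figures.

Scale height: H = RT/g = 406.0 × 210 / 14.12 = 6038.2 m.
Between two levels, P₂ = P₁ exp(−Δz/H) with Δz = z₂ − z₁.
Δz = 13100 − 9050.0 = 4050.0 m; Δz/H = 4050.0/6038.2 = 0.67073.
P₂ = 31.9 × exp(−0.67073) = 31.9 × 0.51134 = 16.312 kPa.

P ≈ 16.3 kPa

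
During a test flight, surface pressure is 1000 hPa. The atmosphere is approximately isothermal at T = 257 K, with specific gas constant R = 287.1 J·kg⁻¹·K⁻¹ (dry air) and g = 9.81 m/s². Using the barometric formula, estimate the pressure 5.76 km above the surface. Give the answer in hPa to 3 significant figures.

P ≈ 465 hPa

Scale height: H = RT/g = 287.1 × 257 / 9.81 = 7521.4 m.
Barometric formula: P = P₀ exp(−z/H).
z/H = 5760.0/7521.4 = 0.76581; exp(−0.76581) = 0.46496.
P = 1000 × 0.46496 = 464.96 hPa.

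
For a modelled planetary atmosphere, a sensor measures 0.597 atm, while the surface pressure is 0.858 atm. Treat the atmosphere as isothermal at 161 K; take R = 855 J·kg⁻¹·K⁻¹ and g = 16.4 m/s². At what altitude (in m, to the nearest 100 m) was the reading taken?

z ≈ 3000 m

Scale height: H = RT/g = 855 × 161 / 16.4 = 8393.6 m.
Invert the barometric formula: z = H ln(P₀/P).
P₀/P = 0.858/0.597 = 1.4372; ln(1.4372) = 0.36270.
z = 8393.6 × 0.36270 = 3044.4 m.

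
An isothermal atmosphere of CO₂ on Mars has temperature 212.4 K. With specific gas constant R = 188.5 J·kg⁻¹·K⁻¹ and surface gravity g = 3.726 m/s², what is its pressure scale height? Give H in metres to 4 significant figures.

The scale height of an isothermal atmosphere is H = RT/g.
H = 188.5 × 212.4 / 3.726 = 40037/3.726 = 10745 m.

H ≈ 10750 m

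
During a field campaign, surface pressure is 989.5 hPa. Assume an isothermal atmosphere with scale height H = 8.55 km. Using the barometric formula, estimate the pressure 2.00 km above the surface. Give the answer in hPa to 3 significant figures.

Barometric formula: P = P₀ exp(−z/H).
z/H = 2000.0/8550.0 = 0.23392; exp(−0.23392) = 0.79143.
P = 989.5 × 0.79143 = 783.12 hPa.

P ≈ 783 hPa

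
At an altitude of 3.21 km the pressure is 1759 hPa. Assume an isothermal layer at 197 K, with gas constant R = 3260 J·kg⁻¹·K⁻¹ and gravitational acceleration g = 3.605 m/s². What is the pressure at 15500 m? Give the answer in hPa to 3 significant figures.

P ≈ 1640 hPa

Scale height: H = RT/g = 3260 × 197 / 3.605 = 178150 m.
Between two levels, P₂ = P₁ exp(−Δz/H) with Δz = z₂ − z₁.
Δz = 15500 − 3210.0 = 12290 m; Δz/H = 12290/178150 = 0.068987.
P₂ = 1759 × exp(−0.068987) = 1759 × 0.93334 = 1641.7 hPa.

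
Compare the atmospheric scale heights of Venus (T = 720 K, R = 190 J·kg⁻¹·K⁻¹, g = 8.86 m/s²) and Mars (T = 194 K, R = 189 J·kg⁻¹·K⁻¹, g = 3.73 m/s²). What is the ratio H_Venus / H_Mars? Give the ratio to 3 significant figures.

H = RT/g for each body.
H_Venus = 190 × 720 / 8.86 = 15440 m.
H_Mars = 189 × 194 / 3.73 = 9830.0 m.
H_Venus/H_Mars = 15440/9830.0 = 1.5707.

H_Venus/H_Mars ≈ 1.57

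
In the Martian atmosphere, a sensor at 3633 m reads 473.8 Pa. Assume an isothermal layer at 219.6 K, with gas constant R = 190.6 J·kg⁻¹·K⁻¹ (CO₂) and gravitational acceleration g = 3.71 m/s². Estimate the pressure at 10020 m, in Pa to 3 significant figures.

Scale height: H = RT/g = 190.6 × 219.6 / 3.71 = 11282 m.
Between two levels, P₂ = P₁ exp(−Δz/H) with Δz = z₂ − z₁.
Δz = 10020 − 3633.0 = 6387.0 m; Δz/H = 6387.0/11282 = 0.56612.
P₂ = 473.8 × exp(−0.56612) = 473.8 × 0.56772 = 268.99 Pa.

P ≈ 269 Pa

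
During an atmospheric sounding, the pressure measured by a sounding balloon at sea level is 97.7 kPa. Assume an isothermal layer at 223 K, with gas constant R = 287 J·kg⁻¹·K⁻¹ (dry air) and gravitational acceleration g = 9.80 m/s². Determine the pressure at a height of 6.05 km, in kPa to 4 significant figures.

Scale height: H = RT/g = 287 × 223 / 9.80 = 6530.7 m.
Barometric formula: P = P₀ exp(−z/H).
z/H = 6050.0/6530.7 = 0.92639; exp(−0.92639) = 0.39598.
P = 97.7 × 0.39598 = 38.687 kPa.

P ≈ 38.69 kPa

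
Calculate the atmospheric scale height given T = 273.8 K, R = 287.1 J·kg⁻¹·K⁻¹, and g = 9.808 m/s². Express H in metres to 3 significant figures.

The scale height of an isothermal atmosphere is H = RT/g.
H = 287.1 × 273.8 / 9.808 = 78608/9.808 = 8014.7 m.

H ≈ 8010 m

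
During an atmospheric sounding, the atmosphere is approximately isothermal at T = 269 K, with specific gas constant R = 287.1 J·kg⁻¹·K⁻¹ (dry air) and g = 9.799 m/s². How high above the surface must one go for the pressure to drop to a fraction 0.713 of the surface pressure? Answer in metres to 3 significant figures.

z ≈ 2670 m

Scale height: H = RT/g = 287.1 × 269 / 9.799 = 7881.4 m.
Set P/P₀ = exp(−z/H) = 0.713, so z = −H ln(0.713).
−ln(0.713) = 0.33827; z = 7881.4 × 0.33827 = 2666.0 m.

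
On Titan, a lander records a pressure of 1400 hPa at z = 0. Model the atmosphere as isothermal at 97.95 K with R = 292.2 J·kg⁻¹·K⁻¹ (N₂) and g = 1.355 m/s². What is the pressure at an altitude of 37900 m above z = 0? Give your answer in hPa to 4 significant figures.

P ≈ 232.7 hPa

Scale height: H = RT/g = 292.2 × 97.95 / 1.355 = 21123 m.
Barometric formula: P = P₀ exp(−z/H).
z/H = 37900/21123 = 1.7943; exp(−1.7943) = 0.16624.
P = 1400 × 0.16624 = 232.74 hPa.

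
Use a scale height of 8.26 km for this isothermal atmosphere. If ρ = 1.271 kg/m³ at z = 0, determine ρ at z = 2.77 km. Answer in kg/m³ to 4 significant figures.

In an isothermal atmosphere, density decays like pressure: ρ = ρ₀ exp(−z/H).
z/H = 2770.0/8260.0 = 0.33535; exp(−0.33535) = 0.71509.
ρ = 1.271 × 0.71509 = 0.90888 kg/m³.

ρ ≈ 0.9089 kg/m³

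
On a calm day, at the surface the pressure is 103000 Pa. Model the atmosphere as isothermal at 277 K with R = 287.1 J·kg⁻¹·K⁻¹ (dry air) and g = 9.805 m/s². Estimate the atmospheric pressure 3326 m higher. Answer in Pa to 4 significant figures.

P ≈ 68350 Pa

Scale height: H = RT/g = 287.1 × 277 / 9.805 = 8110.8 m.
Barometric formula: P = P₀ exp(−z/H).
z/H = 3326.0/8110.8 = 0.41007; exp(−0.41007) = 0.66360.
P = 103000 × 0.66360 = 68351 Pa.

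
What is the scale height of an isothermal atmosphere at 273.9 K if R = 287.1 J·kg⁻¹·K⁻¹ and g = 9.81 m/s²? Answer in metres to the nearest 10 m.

H ≈ 8020 m

The scale height of an isothermal atmosphere is H = RT/g.
H = 287.1 × 273.9 / 9.81 = 78637/9.81 = 8016.0 m.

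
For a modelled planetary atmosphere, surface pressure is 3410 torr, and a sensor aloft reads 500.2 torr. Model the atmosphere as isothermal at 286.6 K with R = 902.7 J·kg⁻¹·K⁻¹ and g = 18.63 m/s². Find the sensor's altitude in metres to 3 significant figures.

z ≈ 26700 m

Scale height: H = RT/g = 902.7 × 286.6 / 18.63 = 13887 m.
Invert the barometric formula: z = H ln(P₀/P).
P₀/P = 3410/500.2 = 6.8173; ln(6.8173) = 1.9195.
z = 13887 × 1.9195 = 26656 m.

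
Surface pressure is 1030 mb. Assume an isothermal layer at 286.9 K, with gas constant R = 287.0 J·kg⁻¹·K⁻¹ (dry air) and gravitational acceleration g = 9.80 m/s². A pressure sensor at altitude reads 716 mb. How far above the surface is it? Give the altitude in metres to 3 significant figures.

z ≈ 3060 m

Scale height: H = RT/g = 287.0 × 286.9 / 9.80 = 8402.1 m.
Invert the barometric formula: z = H ln(P₀/P).
P₀/P = 1030/716 = 1.4385; ln(1.4385) = 0.36360.
z = 8402.1 × 0.36360 = 3055.0 m.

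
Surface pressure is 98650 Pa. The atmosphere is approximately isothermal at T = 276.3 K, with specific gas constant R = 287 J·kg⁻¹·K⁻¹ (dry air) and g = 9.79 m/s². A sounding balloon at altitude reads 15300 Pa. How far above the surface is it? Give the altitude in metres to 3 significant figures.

z ≈ 15100 m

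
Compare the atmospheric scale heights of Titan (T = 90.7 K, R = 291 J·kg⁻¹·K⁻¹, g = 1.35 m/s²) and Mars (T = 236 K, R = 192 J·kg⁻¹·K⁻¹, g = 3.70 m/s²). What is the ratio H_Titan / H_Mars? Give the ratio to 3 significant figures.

H_Titan/H_Mars ≈ 1.60

H = RT/g for each body.
H_Titan = 291 × 90.7 / 1.35 = 19551 m.
H_Mars = 192 × 236 / 3.70 = 12246 m.
H_Titan/H_Mars = 19551/12246 = 1.5965.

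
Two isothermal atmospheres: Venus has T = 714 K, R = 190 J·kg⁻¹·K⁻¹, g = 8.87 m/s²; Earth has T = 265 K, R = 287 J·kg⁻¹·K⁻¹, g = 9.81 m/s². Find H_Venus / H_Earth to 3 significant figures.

H = RT/g for each body.
H_Venus = 190 × 714 / 8.87 = 15294 m.
H_Earth = 287 × 265 / 9.81 = 7752.8 m.
H_Venus/H_Earth = 15294/7752.8 = 1.9727.

H_Venus/H_Earth ≈ 1.97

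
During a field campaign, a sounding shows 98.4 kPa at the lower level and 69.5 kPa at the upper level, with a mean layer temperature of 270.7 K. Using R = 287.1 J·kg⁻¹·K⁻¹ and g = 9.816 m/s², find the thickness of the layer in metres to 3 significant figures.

Δz ≈ 2750 m

Hypsometric equation: Δz = (R T̄/g) ln(P₁/P₂).
R T̄/g = 287.1 × 270.7 / 9.816 = 7917.5 m.
ln(98.4/69.5) = ln(1.4158) = 0.34769.
Δz = 7917.5 × 0.34769 = 2752.8 m.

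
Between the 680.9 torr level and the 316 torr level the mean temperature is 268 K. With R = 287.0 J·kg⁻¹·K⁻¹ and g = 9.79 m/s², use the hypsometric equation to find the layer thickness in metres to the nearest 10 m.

Δz ≈ 6030 m

Hypsometric equation: Δz = (R T̄/g) ln(P₁/P₂).
R T̄/g = 287.0 × 268 / 9.79 = 7856.6 m.
ln(680.9/316) = ln(2.1547) = 0.76765.
Δz = 7856.6 × 0.76765 = 6031.1 m.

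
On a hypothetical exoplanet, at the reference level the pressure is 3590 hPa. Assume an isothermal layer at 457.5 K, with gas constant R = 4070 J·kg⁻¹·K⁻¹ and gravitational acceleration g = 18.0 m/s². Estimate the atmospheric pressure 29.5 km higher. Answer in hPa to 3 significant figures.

Scale height: H = RT/g = 4070 × 457.5 / 18.0 = 103450 m.
Barometric formula: P = P₀ exp(−z/H).
z/H = 29500/103450 = 0.28516; exp(−0.28516) = 0.75189.
P = 3590 × 0.75189 = 2699.3 hPa.

P ≈ 2700 hPa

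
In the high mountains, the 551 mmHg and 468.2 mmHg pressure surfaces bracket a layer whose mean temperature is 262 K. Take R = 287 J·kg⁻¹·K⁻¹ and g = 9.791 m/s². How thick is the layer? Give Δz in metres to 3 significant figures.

Hypsometric equation: Δz = (R T̄/g) ln(P₁/P₂).
R T̄/g = 287 × 262 / 9.791 = 7679.9 m.
ln(551/468.2) = ln(1.1768) = 0.16280.
Δz = 7679.9 × 0.16280 = 1250.3 m.

Δz ≈ 1250 m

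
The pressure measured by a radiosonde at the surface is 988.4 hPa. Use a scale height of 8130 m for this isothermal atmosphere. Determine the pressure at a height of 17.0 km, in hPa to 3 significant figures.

P ≈ 122 hPa

Barometric formula: P = P₀ exp(−z/H).
z/H = 17000/8130.0 = 2.0910; exp(−2.0910) = 0.12356.
P = 988.4 × 0.12356 = 122.13 hPa.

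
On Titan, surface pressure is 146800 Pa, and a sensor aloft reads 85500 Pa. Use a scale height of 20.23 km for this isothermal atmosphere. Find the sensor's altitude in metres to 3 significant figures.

z ≈ 10900 m

Invert the barometric formula: z = H ln(P₀/P).
P₀/P = 146800/85500 = 1.7170; ln(1.7170) = 0.54058.
z = 20230 × 0.54058 = 10936 m.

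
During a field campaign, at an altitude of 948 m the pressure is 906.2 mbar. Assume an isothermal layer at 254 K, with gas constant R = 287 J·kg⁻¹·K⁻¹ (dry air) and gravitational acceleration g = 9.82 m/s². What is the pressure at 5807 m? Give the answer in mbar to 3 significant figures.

Scale height: H = RT/g = 287 × 254 / 9.82 = 7423.4 m.
Between two levels, P₂ = P₁ exp(−Δz/H) with Δz = z₂ − z₁.
Δz = 5807.0 − 948.00 = 4859.0 m; Δz/H = 4859.0/7423.4 = 0.65455.
P₂ = 906.2 × exp(−0.65455) = 906.2 × 0.51968 = 470.93 mbar.

P ≈ 471 mbar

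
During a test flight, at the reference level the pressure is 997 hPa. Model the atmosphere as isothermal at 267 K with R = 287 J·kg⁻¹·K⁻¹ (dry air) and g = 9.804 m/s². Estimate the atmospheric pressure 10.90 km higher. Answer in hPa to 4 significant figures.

Scale height: H = RT/g = 287 × 267 / 9.804 = 7816.1 m.
Barometric formula: P = P₀ exp(−z/H).
z/H = 10900/7816.1 = 1.3946; exp(−1.3946) = 0.24793.
P = 997 × 0.24793 = 247.19 hPa.

P ≈ 247.2 hPa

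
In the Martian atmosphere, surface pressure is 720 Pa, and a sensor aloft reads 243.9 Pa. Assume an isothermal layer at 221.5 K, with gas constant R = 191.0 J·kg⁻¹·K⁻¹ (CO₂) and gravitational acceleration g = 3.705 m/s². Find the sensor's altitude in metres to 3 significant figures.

z ≈ 12400 m

Scale height: H = RT/g = 191.0 × 221.5 / 3.705 = 11419 m.
Invert the barometric formula: z = H ln(P₀/P).
P₀/P = 720/243.9 = 2.9520; ln(2.9520) = 1.0825.
z = 11419 × 1.0825 = 12361 m.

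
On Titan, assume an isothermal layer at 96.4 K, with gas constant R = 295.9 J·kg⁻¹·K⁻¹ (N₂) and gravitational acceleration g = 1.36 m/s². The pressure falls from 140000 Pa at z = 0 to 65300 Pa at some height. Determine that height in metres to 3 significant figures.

Scale height: H = RT/g = 295.9 × 96.4 / 1.36 = 20974 m.
Invert the barometric formula: z = H ln(P₀/P).
P₀/P = 140000/65300 = 2.1440; ln(2.1440) = 0.76267.
z = 20974 × 0.76267 = 15996 m.

z ≈ 16000 m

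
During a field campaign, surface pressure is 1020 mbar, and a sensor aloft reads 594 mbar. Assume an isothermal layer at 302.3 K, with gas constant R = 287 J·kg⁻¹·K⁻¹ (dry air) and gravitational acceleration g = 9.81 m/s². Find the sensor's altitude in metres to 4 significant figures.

z ≈ 4782 m

Scale height: H = RT/g = 287 × 302.3 / 9.81 = 8844.0 m.
Invert the barometric formula: z = H ln(P₀/P).
P₀/P = 1020/594 = 1.7172; ln(1.7172) = 0.54070.
z = 8844.0 × 0.54070 = 4782.0 m.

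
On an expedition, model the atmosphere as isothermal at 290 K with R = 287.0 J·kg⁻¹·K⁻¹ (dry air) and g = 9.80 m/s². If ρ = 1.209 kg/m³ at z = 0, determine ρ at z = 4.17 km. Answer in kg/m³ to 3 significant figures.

Scale height: H = RT/g = 287.0 × 290 / 9.80 = 8492.9 m.
In an isothermal atmosphere, density decays like pressure: ρ = ρ₀ exp(−z/H).
z/H = 4170.0/8492.9 = 0.49100; exp(−0.49100) = 0.61201.
ρ = 1.209 × 0.61201 = 0.73992 kg/m³.

ρ ≈ 0.740 kg/m³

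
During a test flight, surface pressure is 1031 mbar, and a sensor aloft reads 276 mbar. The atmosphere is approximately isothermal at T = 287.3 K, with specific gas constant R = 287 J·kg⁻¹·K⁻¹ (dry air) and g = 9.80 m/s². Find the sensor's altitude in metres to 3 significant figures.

z ≈ 11100 m

Scale height: H = RT/g = 287 × 287.3 / 9.80 = 8413.8 m.
Invert the barometric formula: z = H ln(P₀/P).
P₀/P = 1031/276 = 3.7355; ln(3.7355) = 1.3179.
z = 8413.8 × 1.3179 = 11089 m.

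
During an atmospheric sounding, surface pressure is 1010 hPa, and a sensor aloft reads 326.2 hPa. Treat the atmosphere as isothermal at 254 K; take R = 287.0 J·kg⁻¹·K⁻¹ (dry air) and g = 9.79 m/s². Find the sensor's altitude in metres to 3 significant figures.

z ≈ 8420 m

Scale height: H = RT/g = 287.0 × 254 / 9.79 = 7446.2 m.
Invert the barometric formula: z = H ln(P₀/P).
P₀/P = 1010/326.2 = 3.0963; ln(3.0963) = 1.1302.
z = 7446.2 × 1.1302 = 8415.7 m.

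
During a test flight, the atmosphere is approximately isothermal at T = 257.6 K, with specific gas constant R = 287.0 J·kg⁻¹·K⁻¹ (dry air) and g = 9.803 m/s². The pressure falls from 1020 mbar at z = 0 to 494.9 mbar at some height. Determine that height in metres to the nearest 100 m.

Scale height: H = RT/g = 287.0 × 257.6 / 9.803 = 7541.7 m.
Invert the barometric formula: z = H ln(P₀/P).
P₀/P = 1020/494.9 = 2.0610; ln(2.0610) = 0.72319.
z = 7541.7 × 0.72319 = 5454.1 m.

z ≈ 5500 m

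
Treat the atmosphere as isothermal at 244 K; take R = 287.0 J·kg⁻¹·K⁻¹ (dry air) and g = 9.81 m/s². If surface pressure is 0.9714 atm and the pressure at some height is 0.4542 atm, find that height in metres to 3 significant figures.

Scale height: H = RT/g = 287.0 × 244 / 9.81 = 7138.4 m.
Invert the barometric formula: z = H ln(P₀/P).
P₀/P = 0.9714/0.4542 = 2.1387; ln(2.1387) = 0.76020.
z = 7138.4 × 0.76020 = 5426.6 m.

z ≈ 5430 m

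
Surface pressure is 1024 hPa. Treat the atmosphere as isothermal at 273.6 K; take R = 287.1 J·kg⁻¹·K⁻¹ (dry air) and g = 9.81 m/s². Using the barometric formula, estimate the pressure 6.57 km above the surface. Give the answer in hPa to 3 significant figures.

P ≈ 451 hPa

Scale height: H = RT/g = 287.1 × 273.6 / 9.81 = 8007.2 m.
Barometric formula: P = P₀ exp(−z/H).
z/H = 6570.0/8007.2 = 0.82051; exp(−0.82051) = 0.44021.
P = 1024 × 0.44021 = 450.78 hPa.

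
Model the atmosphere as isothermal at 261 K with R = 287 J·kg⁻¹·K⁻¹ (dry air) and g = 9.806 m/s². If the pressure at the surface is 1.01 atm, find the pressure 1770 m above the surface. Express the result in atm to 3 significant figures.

Scale height: H = RT/g = 287 × 261 / 9.806 = 7638.9 m.
Barometric formula: P = P₀ exp(−z/H).
z/H = 1770.0/7638.9 = 0.23171; exp(−0.23171) = 0.79318.
P = 1.01 × 0.79318 = 0.80111 atm.

P ≈ 0.801 atm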